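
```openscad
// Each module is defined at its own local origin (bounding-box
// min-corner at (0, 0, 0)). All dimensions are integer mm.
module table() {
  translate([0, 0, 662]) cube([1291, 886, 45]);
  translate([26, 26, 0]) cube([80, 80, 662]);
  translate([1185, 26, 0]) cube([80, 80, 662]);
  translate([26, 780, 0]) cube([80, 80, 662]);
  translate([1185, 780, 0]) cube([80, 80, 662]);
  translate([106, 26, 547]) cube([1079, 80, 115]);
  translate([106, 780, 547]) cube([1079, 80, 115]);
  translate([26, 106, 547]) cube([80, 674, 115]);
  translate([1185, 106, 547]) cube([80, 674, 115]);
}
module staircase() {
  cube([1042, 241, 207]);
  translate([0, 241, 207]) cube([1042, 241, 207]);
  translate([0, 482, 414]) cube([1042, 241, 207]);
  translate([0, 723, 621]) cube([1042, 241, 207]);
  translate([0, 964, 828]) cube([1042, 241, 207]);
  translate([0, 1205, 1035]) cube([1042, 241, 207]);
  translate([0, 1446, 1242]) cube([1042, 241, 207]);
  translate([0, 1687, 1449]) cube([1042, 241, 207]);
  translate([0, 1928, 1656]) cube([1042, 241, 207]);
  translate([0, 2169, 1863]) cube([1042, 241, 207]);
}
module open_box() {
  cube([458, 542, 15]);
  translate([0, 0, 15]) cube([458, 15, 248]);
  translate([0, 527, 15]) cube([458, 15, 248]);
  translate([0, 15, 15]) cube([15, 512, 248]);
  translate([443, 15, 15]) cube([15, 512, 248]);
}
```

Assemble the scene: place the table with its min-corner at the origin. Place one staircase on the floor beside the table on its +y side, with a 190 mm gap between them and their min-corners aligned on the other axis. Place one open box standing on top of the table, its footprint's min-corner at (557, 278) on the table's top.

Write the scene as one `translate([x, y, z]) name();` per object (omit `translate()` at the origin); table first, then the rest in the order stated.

table();
translate([0, 1076, 0]) staircase();
translate([557, 278, 707]) open_box();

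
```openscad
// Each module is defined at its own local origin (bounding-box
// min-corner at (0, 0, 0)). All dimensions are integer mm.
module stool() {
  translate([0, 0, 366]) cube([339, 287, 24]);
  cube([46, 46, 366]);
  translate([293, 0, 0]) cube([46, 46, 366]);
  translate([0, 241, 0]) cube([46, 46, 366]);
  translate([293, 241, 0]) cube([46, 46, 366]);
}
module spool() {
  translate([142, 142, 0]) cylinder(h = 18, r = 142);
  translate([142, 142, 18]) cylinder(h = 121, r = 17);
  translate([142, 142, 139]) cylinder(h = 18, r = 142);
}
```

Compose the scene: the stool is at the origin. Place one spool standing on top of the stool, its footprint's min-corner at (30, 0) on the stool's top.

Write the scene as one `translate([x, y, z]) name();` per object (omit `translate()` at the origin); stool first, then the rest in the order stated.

stool();
translate([30, 0, 390]) spool();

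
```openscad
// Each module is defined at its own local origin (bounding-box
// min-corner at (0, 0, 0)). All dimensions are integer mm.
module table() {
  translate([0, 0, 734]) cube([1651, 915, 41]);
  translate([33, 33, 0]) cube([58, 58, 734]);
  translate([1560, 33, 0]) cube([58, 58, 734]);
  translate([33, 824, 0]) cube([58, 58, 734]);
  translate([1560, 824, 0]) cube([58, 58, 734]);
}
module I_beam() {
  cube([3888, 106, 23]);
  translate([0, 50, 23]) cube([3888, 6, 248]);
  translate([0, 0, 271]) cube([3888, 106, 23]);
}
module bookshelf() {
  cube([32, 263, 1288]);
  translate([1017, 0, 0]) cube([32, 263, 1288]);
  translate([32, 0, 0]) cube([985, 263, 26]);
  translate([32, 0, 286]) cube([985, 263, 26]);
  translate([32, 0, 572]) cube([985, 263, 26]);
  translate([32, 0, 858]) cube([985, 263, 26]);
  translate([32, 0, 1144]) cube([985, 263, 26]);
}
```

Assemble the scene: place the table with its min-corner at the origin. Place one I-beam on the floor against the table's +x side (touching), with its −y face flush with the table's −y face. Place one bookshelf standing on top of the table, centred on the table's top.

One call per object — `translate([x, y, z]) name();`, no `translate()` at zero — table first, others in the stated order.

table();
translate([1651, 0, 0]) I_beam();
translate([301, 326, 775]) bookshelf();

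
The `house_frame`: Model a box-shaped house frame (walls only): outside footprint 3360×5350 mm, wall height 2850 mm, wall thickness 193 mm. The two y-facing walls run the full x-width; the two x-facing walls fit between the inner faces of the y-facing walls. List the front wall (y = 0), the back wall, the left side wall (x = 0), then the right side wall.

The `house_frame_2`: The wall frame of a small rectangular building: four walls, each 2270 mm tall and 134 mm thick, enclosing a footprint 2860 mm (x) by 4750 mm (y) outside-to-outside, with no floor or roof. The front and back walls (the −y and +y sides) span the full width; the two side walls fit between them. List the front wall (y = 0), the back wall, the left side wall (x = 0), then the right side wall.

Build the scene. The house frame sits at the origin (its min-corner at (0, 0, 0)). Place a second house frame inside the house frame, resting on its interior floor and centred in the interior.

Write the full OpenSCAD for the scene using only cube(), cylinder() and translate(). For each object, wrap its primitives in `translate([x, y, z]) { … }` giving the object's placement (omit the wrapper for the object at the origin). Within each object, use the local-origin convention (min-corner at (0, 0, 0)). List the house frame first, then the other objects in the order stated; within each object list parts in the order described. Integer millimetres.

cube([3360, 193, 2850]);
translate([0, 5157, 0]) cube([3360, 193, 2850]);
translate([0, 193, 0]) cube([193, 4964, 2850]);
translate([3167, 193, 0]) cube([193, 4964, 2850]);
translate([250, 300, 0]) {
  cube([2860, 134, 2270]);
  translate([0, 4616, 0]) cube([2860, 134, 2270]);
  translate([0, 134, 0]) cube([134, 4482, 2270]);
  translate([2726, 134, 0]) cube([134, 4482, 2270]);
}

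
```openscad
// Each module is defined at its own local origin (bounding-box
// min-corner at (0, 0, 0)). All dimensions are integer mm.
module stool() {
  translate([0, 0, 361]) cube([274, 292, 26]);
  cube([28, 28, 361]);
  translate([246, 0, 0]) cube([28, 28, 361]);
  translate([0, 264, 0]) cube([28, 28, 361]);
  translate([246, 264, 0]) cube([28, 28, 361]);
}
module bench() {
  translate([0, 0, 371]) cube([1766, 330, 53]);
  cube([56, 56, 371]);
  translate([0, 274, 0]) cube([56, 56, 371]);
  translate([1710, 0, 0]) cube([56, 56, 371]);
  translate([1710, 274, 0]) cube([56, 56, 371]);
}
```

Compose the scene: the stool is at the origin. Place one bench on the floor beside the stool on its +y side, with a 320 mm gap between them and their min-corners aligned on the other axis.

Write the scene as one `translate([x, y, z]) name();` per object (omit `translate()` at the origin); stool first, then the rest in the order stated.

stool();
translate([0, 612, 0]) bench();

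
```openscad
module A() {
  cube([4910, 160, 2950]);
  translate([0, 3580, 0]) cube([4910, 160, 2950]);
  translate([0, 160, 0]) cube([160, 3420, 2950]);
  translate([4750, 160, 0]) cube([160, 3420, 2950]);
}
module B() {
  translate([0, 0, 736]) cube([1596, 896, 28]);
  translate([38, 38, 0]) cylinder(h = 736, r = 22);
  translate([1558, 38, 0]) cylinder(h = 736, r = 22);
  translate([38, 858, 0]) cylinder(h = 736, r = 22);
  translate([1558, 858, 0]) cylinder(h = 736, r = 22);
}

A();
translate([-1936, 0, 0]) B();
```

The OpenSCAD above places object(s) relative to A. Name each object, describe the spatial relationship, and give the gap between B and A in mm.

The table's nearest face is 340 mm from the house frame's −x face.

A is a house frame. B is a table. The table is on the floor beside the house frame on its −x side. The gap between the table and the house frame is 340 mm.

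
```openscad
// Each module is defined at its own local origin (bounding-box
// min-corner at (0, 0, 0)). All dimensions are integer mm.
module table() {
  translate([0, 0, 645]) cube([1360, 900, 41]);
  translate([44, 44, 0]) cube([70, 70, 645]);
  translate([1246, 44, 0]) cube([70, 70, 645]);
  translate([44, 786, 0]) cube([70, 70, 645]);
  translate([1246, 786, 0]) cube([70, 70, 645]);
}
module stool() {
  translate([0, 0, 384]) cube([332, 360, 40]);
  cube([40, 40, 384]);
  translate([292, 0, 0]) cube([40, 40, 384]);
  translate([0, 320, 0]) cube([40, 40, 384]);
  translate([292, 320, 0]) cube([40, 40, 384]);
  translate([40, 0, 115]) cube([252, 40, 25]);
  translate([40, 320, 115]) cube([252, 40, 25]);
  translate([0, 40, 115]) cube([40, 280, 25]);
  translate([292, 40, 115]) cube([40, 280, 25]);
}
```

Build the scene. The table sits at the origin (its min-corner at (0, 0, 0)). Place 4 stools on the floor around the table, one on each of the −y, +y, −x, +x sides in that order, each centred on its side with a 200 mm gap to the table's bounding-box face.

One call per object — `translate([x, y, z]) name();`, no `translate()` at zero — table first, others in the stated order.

table();
translate([514, -560, 0]) stool();
translate([514, 1100, 0]) stool();
translate([-532, 270, 0]) stool();
translate([1560, 270, 0]) stool();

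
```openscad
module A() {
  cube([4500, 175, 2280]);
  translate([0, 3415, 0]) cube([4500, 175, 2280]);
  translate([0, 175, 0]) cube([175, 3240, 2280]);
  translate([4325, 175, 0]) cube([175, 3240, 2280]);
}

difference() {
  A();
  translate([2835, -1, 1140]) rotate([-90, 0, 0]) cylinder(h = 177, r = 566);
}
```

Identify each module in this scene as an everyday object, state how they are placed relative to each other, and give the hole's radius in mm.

A is a house frame. The house frame has a circular hole through its front wall. The hole's radius is 566 mm.

The subtracted cylinder has r = 566 mm.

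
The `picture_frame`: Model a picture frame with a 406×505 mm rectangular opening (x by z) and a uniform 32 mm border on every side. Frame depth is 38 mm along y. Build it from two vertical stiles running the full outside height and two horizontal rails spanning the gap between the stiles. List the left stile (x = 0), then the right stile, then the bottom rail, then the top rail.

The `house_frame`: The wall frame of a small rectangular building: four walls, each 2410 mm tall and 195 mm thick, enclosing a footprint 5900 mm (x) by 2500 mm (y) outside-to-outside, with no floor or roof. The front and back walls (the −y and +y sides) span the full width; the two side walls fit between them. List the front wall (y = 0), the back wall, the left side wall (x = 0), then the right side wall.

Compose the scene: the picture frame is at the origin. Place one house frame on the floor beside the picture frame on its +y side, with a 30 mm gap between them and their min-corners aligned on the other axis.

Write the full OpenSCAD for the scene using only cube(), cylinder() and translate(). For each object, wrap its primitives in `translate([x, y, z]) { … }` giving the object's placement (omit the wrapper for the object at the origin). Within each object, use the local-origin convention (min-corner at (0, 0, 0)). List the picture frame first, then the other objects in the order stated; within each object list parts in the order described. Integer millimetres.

cube([32, 38, 569]);
translate([438, 0, 0]) cube([32, 38, 569]);
translate([32, 0, 0]) cube([406, 38, 32]);
translate([32, 0, 537]) cube([406, 38, 32]);
translate([0, 68, 0]) {
  cube([5900, 195, 2410]);
  translate([0, 2305, 0]) cube([5900, 195, 2410]);
  translate([0, 195, 0]) cube([195, 2110, 2410]);
  translate([5705, 195, 0]) cube([195, 2110, 2410]);
}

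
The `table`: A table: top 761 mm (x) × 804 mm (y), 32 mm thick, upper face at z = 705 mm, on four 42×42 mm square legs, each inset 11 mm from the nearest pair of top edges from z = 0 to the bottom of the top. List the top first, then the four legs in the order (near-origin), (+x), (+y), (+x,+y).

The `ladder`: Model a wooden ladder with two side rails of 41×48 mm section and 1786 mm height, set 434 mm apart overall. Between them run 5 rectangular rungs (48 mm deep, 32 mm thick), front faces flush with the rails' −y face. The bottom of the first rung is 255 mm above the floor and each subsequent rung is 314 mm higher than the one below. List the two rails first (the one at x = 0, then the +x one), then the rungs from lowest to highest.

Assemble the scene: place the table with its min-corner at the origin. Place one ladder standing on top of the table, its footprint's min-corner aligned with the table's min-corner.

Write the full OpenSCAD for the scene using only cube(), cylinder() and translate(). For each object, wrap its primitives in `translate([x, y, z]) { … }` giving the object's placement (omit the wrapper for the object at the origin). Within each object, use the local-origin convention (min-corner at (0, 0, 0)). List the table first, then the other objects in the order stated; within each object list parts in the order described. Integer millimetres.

translate([0, 0, 673]) cube([761, 804, 32]);
translate([11, 11, 0]) cube([42, 42, 673]);
translate([708, 11, 0]) cube([42, 42, 673]);
translate([11, 751, 0]) cube([42, 42, 673]);
translate([708, 751, 0]) cube([42, 42, 673]);
translate([0, 0, 705]) {
  cube([41, 48, 1786]);
  translate([393, 0, 0]) cube([41, 48, 1786]);
  translate([41, 0, 255]) cube([352, 48, 32]);
  translate([41, 0, 569]) cube([352, 48, 32]);
  translate([41, 0, 883]) cube([352, 48, 32]);
  translate([41, 0, 1197]) cube([352, 48, 32]);
  translate([41, 0, 1511]) cube([352, 48, 32]);
}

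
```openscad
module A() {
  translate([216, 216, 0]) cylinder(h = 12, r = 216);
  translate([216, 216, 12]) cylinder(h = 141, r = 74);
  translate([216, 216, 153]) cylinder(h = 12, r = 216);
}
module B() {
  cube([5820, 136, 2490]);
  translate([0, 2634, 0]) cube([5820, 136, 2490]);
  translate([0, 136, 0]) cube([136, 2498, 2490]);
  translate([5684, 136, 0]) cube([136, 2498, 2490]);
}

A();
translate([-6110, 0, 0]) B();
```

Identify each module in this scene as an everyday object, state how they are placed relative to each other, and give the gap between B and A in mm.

The house frame's nearest face is 290 mm from the spool's −x face.

A is a spool. B is a house frame. The house frame is on the floor beside the spool on its −x side. The gap between the house frame and the spool is 290 mm.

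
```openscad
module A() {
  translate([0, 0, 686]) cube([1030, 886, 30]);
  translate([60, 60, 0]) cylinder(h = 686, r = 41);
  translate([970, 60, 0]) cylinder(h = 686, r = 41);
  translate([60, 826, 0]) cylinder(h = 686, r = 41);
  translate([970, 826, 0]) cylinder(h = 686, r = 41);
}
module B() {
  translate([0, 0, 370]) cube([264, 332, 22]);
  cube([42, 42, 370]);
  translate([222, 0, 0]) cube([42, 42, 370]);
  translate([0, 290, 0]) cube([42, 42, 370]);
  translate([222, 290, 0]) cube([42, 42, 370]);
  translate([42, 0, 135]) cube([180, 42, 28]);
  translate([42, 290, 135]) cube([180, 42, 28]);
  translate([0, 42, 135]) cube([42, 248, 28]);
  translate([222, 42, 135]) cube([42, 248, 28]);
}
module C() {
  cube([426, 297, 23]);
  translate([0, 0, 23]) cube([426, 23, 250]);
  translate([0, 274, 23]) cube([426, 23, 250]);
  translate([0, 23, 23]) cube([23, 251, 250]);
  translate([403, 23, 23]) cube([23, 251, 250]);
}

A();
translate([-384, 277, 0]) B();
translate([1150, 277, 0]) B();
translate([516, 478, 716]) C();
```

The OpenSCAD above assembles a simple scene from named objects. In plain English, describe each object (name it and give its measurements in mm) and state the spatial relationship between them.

A is a table: top 1030 mm (x) × 886 mm (y), 30 mm thick, upper face at z = 716 mm, on four round legs of 82 mm diameter, each leg's bounding box inset 19 mm from the nearest pair of top edges, running from z = 0 to the bottom of the top.

B is a four-legged stool. The seat is a 264×332×22 mm slab whose top surface is at z = 392 mm; four square legs, each 42×42 mm in cross-section, run from the floor (z = 0) to the underside of the seat, each flush with a corner of the seat. Four stretchers, 42 mm wide and 28 mm tall, connect adjacent legs with their undersides at z = 135 mm, each running between the inner faces of the legs it joins and aligned with the legs' outer faces on the other axis.

C is an open storage box with external size 426×297×273 mm and wall thickness 23 mm (the base is also 23 mm thick). The base covers the whole footprint; the four walls stand on the base, with the y-facing walls full-width and the x-facing walls fitting between their inner faces.

Two stools sit around the table at the −x, +x sides. The open box is on top of the table.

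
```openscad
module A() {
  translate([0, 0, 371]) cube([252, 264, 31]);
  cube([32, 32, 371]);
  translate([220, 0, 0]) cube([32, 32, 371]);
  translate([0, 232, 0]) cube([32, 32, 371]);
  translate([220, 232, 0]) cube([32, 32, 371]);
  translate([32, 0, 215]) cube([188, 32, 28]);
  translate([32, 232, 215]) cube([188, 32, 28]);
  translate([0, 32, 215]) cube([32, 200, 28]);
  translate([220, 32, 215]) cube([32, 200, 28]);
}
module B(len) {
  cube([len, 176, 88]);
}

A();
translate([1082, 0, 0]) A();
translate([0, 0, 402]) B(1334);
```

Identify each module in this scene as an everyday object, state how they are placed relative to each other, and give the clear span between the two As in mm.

Second stool starts at x = 1082; first ends at x = 252; clear span = 1082 − 252 = 830 mm.

A is a stool. B is a beam. A beam spans the tops of two stools. The clear span between the two stools is 830 mm.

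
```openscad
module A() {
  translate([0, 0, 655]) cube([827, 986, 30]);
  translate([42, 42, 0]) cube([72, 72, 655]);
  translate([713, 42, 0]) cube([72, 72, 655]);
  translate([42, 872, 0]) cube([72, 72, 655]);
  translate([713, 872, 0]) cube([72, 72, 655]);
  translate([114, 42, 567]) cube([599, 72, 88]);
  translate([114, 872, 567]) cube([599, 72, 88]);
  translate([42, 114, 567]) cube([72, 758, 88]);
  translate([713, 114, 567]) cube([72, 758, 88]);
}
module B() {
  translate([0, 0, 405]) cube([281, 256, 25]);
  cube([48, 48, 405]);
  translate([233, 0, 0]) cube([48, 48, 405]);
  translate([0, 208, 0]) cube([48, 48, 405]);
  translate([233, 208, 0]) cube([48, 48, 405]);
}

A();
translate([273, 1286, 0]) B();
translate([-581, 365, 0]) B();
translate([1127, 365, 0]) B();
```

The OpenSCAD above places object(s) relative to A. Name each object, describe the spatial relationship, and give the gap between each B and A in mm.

A is a table. B is a stool. Three stools sit around the table at the +y, −x, +x sides. The gap between each stool and the table is 300 mm.

Each stool's nearest face is 300 mm from the table's bounding box.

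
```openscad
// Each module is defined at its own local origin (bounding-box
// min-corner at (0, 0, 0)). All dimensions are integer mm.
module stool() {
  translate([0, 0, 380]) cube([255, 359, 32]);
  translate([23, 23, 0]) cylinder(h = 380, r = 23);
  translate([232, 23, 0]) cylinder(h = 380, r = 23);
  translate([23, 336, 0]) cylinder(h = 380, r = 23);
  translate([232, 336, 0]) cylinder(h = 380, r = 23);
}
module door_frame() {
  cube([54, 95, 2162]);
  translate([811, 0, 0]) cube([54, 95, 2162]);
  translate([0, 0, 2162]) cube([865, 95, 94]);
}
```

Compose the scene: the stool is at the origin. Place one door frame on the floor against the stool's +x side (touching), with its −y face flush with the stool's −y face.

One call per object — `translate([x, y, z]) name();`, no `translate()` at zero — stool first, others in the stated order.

stool();
translate([255, 0, 0]) door_frame();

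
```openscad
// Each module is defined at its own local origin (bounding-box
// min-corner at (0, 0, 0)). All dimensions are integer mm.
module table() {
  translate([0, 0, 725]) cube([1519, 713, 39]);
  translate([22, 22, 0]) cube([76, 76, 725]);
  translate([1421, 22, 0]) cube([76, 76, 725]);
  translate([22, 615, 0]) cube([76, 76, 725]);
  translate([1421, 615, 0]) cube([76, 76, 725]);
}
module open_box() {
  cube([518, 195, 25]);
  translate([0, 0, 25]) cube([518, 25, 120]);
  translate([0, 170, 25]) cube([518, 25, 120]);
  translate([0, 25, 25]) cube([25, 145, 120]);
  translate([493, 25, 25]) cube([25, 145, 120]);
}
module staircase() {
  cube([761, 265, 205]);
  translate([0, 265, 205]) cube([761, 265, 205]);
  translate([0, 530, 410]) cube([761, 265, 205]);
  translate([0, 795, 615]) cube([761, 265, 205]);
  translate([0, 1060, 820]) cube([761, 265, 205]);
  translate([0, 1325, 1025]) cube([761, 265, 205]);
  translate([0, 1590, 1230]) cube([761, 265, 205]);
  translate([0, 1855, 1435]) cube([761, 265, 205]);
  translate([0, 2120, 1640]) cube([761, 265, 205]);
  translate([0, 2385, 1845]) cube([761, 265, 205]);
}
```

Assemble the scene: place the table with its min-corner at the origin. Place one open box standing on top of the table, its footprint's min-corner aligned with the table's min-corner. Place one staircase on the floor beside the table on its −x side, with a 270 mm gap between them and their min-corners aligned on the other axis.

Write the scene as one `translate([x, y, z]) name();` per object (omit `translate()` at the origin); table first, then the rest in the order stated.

table();
translate([0, 0, 764]) open_box();
translate([-1031, 0, 0]) staircase();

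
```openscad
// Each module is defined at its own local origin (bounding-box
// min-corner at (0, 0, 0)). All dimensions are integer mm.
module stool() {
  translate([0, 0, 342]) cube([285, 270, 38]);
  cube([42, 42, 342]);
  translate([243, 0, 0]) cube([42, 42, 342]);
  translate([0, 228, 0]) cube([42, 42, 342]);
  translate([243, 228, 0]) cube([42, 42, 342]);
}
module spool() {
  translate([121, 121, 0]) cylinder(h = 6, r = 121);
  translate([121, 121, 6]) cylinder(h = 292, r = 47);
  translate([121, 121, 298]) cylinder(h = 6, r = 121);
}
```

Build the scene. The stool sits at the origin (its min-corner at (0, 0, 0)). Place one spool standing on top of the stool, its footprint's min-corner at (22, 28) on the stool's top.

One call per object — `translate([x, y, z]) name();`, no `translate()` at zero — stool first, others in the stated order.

stool();
translate([22, 28, 380]) spool();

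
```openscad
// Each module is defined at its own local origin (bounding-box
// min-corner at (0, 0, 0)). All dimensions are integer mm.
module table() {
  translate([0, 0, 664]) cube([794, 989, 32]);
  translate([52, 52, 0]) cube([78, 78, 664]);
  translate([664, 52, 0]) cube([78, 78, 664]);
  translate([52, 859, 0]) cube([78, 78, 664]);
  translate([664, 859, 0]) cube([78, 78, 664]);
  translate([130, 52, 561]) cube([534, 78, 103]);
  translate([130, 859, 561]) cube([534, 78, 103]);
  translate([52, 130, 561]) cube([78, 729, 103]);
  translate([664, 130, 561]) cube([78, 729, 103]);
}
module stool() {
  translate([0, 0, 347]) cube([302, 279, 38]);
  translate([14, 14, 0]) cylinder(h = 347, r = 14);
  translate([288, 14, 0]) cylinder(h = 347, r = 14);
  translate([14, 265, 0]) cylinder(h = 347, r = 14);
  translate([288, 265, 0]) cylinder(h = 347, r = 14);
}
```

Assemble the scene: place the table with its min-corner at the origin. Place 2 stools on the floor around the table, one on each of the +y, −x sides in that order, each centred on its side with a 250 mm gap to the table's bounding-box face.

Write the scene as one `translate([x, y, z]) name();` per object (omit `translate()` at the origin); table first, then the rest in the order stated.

table();
translate([246, 1239, 0]) stool();
translate([-552, 355, 0]) stool();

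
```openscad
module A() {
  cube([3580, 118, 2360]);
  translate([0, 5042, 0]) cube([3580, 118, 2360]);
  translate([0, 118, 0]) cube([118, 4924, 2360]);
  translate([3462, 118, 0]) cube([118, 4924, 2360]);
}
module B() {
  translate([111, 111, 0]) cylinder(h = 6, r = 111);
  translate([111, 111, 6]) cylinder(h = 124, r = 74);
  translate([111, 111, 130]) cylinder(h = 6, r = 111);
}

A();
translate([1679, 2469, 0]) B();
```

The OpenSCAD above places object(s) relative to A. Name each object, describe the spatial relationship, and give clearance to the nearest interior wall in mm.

A is a house frame. B is a spool. The spool sits inside the house frame, centred. The clearance to the nearest interior wall is 1561 mm.

Clearances: x = 1561, y = 2351; minimum 1561 mm.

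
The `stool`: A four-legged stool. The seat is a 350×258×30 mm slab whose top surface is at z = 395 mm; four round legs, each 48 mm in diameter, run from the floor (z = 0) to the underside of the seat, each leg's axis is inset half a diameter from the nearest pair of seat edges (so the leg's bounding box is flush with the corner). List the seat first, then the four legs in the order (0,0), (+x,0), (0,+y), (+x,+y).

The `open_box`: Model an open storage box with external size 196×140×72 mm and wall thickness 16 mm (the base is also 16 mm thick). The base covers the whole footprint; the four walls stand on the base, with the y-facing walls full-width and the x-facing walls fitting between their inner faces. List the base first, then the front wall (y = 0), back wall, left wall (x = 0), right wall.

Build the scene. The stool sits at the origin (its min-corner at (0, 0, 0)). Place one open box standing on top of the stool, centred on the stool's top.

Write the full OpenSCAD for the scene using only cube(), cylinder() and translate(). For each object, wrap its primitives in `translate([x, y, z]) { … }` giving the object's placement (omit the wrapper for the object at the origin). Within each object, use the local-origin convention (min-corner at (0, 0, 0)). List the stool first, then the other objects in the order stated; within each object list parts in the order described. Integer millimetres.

translate([0, 0, 365]) cube([350, 258, 30]);
translate([24, 24, 0]) cylinder(h = 365, r = 24);
translate([326, 24, 0]) cylinder(h = 365, r = 24);
translate([24, 234, 0]) cylinder(h = 365, r = 24);
translate([326, 234, 0]) cylinder(h = 365, r = 24);
translate([77, 59, 395]) {
  cube([196, 140, 16]);
  translate([0, 0, 16]) cube([196, 16, 56]);
  translate([0, 124, 16]) cube([196, 16, 56]);
  translate([0, 16, 16]) cube([16, 108, 56]);
  translate([180, 16, 16]) cube([16, 108, 56]);
}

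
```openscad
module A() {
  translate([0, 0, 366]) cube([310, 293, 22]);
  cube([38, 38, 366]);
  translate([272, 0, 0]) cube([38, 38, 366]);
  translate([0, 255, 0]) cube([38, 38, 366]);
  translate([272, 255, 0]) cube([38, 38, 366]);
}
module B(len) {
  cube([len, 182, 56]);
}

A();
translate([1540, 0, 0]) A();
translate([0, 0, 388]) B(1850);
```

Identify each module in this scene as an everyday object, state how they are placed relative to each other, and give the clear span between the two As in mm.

A is a stool. B is a beam. A beam spans the tops of two stools. The clear span between the two stools is 1230 mm.

Second stool starts at x = 1540; first ends at x = 310; clear span = 1540 − 310 = 1230 mm.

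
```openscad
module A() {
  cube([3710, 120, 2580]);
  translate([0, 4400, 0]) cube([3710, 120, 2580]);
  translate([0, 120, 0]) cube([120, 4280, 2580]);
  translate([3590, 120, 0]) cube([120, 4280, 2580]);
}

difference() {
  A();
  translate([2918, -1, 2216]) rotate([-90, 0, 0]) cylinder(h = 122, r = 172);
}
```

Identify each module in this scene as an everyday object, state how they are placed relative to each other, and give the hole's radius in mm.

A is a house frame. The house frame has a circular hole through its front wall. The hole's radius is 172 mm.

The subtracted cylinder has r = 172 mm.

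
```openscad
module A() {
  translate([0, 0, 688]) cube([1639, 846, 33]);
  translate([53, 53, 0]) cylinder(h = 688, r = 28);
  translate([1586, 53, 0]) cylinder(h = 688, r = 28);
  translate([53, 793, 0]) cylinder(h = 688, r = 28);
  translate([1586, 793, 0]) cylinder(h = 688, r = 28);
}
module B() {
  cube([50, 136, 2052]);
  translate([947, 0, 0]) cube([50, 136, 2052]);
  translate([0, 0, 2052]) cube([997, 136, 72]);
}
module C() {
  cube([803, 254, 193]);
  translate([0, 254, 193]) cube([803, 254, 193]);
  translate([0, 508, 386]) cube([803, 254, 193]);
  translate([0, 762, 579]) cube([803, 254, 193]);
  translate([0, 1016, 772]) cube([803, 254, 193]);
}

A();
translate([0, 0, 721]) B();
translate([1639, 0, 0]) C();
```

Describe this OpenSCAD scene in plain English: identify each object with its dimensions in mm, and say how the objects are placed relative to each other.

A is a rectangular dining table. The top is 1639×846×33 mm with its upper surface at z = 721 mm. It stands on four round legs of 56 mm diameter, each leg's bounding box inset 25 mm from the nearest pair of top edges, running from the floor to the underside of the top.

B is a rectangular door frame: two vertical jambs of 50×136 mm section, 2052 mm tall, with a clear opening 897 mm wide between their inner faces. A header 72 mm tall and 136 mm deep lies on top of the jambs and spans the full outside width.

C is a straight staircase of 5 solid steps. Each step is 803 mm wide (x), 254 mm deep (y, the going) and 193 mm tall (the rise). The first step rests on the floor; each subsequent step sits one going further in +y and one rise higher in +z, directly behind and above the previous step with no overlap.

The door frame is on top of the table. The staircase is against the table's +x side, with their −y faces flush.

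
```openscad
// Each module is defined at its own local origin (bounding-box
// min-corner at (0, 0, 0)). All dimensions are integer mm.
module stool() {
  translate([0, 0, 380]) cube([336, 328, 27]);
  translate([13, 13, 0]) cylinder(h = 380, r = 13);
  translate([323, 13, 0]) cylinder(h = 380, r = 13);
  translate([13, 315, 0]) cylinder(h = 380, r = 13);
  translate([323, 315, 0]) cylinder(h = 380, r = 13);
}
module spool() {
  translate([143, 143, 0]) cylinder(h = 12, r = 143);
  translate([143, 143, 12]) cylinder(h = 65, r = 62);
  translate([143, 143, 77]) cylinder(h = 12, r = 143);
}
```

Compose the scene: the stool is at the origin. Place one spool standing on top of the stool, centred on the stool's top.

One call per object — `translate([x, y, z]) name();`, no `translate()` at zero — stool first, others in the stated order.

stool();
translate([25, 21, 407]) spool();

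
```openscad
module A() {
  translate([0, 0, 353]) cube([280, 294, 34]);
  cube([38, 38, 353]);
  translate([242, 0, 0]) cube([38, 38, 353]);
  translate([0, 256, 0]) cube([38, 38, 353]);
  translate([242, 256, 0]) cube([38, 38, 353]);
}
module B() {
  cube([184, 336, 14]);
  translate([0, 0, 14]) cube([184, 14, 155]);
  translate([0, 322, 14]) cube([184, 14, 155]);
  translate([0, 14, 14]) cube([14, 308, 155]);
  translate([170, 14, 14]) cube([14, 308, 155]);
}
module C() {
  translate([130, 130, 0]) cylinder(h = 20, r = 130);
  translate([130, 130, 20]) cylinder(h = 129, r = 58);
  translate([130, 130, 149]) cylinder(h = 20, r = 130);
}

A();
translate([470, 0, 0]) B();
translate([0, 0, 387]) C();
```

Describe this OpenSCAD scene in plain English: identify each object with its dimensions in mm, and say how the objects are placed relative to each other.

A is a four-legged stool. The seat is 280×294 mm, 34 mm thick, top at z = 387 mm. It stands on four square legs, each 38×38 mm in cross-section, from z = 0 to the seat underside, each flush with a corner of the seat.

B is an open storage box with external size 184×336×169 mm and wall thickness 14 mm (the base is also 14 mm thick). The base covers the whole footprint; the four walls stand on the base, with the y-facing walls full-width and the x-facing walls fitting between their inner faces.

C is a spool: two coaxial disc flanges of radius 130 mm and thickness 20 mm, joined by a core cylinder of radius 58 mm and height 129 mm. The lower flange rests on z = 0 and the three cylinders share a vertical axis.

The open box is on the floor beside the stool on its +x side. The spool is on top of the stool.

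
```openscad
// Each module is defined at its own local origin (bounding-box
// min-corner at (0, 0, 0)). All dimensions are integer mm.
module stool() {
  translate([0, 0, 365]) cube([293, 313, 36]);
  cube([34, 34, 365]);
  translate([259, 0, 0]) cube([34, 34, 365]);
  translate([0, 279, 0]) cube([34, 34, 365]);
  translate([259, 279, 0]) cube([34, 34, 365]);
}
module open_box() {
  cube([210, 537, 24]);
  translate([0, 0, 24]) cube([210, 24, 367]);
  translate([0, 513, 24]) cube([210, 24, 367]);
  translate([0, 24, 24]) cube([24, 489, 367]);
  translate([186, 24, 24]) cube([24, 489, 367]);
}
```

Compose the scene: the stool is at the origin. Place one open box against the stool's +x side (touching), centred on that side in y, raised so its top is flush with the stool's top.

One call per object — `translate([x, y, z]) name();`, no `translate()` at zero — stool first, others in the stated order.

stool();
translate([293, -112, 10]) open_box();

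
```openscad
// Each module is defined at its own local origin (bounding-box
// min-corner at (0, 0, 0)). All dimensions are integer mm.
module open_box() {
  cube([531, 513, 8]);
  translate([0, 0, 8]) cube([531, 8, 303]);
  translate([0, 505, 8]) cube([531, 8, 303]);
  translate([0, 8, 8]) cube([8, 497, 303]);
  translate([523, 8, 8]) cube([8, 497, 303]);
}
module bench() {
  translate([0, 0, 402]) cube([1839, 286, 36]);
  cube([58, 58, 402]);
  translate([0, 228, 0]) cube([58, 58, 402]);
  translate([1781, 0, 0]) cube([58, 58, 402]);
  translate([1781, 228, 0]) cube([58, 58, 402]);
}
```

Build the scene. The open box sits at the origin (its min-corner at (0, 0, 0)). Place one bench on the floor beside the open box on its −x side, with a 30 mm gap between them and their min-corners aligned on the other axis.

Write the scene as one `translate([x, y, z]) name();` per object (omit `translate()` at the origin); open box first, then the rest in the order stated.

open_box();
translate([-1869, 0, 0]) bench();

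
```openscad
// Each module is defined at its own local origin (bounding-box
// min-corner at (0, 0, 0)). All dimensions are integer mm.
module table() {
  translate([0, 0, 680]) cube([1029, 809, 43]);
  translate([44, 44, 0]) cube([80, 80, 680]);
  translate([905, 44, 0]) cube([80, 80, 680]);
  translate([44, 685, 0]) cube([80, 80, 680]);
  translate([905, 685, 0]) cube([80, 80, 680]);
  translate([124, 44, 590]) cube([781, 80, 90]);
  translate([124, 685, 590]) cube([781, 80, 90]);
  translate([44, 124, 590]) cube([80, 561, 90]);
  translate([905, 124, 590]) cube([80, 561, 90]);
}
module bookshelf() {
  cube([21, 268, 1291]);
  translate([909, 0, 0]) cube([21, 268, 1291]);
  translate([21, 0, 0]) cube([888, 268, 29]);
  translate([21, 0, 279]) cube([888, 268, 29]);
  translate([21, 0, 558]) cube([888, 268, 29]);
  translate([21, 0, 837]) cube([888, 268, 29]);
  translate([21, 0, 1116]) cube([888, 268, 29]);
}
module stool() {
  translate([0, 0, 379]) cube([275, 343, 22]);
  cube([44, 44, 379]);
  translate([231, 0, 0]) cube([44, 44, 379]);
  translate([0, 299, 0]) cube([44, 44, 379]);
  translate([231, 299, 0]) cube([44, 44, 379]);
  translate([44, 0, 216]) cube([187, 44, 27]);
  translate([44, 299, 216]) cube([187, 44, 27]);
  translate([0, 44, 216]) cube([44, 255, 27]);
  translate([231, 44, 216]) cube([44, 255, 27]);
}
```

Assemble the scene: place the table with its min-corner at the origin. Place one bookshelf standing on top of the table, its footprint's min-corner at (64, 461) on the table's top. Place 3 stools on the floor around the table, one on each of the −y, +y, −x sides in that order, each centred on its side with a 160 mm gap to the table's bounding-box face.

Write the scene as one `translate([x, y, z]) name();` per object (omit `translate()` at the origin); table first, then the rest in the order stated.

table();
translate([64, 461, 723]) bookshelf();
translate([377, -503, 0]) stool();
translate([377, 969, 0]) stool();
translate([-435, 233, 0]) stool();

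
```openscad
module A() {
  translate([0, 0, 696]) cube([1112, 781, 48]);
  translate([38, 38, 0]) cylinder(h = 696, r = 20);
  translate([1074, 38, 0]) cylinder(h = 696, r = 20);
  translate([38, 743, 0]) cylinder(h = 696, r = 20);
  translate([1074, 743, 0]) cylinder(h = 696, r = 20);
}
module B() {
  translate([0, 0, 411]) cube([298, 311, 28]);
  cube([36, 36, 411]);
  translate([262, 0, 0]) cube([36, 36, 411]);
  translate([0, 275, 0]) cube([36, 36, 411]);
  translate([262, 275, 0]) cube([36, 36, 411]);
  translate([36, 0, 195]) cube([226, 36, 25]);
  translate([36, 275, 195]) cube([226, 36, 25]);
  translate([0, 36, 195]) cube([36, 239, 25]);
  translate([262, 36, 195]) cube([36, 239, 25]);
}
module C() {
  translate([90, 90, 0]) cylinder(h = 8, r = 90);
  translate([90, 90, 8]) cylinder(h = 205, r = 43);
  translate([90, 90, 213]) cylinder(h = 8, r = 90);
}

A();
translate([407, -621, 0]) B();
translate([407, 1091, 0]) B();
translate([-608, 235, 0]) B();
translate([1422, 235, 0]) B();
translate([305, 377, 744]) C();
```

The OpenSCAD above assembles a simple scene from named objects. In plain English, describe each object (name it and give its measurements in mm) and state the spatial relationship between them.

A is a table: top 1112 mm (x) × 781 mm (y), 48 mm thick, upper face at z = 744 mm, on four round legs of 40 mm diameter, each leg's bounding box inset 18 mm from the nearest pair of top edges, running from z = 0 to the bottom of the top.

B is a four-legged stool. The seat is 298×311 mm, 28 mm thick, top at z = 439 mm. It stands on four square legs, each 36×36 mm in cross-section, from z = 0 to the seat underside, each flush with a corner of the seat. Four stretchers, 36 mm wide and 25 mm tall, connect adjacent legs with their undersides at z = 195 mm, each running between the inner faces of the legs it joins and aligned with the legs' outer faces on the other axis.

C is a spool: two coaxial disc flanges of radius 90 mm and thickness 8 mm, joined by a core cylinder of radius 43 mm and height 205 mm. The lower flange rests on z = 0 and the three cylinders share a vertical axis.

Four stools sit around the table at the −y, +y, −x, +x sides. The spool is on top of the table.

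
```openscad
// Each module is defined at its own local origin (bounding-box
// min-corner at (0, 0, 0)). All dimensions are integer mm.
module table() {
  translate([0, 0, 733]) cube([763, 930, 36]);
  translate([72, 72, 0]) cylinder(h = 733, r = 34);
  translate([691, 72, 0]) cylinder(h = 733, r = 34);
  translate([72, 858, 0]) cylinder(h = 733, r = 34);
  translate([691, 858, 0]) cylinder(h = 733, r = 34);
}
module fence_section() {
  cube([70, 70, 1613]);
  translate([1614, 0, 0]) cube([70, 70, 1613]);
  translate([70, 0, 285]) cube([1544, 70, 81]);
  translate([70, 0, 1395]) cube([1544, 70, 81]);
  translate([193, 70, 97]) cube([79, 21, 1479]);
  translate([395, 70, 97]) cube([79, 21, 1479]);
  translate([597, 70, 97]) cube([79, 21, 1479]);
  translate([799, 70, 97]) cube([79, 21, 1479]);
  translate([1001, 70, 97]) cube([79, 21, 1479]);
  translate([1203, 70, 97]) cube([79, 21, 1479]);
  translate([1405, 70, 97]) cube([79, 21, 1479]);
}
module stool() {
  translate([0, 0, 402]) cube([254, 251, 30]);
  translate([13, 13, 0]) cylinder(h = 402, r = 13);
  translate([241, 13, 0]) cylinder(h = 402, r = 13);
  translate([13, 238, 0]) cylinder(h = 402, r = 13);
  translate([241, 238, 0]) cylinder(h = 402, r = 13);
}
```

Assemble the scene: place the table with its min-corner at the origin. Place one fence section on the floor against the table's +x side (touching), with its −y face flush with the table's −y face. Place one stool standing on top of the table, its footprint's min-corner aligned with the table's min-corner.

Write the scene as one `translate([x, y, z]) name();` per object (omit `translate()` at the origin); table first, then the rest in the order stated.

table();
translate([763, 0, 0]) fence_section();
translate([0, 0, 769]) stool();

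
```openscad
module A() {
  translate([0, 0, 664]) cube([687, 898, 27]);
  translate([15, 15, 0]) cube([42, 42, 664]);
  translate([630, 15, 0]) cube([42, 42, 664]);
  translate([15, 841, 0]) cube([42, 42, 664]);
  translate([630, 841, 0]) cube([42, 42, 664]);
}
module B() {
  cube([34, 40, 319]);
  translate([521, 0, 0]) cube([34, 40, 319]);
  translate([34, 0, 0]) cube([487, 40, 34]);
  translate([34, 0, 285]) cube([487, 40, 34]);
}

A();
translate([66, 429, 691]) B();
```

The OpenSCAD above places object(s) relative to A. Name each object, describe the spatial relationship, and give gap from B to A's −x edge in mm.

The picture frame's min-x is at 66; the table's min-x is 0; gap = 66 mm.

A is a table. B is a picture frame. The picture frame is on top of the table, centred. The gap from the picture frame to the table's −x edge is 66 mm.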